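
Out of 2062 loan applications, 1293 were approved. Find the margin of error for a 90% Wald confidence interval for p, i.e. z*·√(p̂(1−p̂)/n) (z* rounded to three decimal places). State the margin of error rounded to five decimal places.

Sample proportion p̂ = 1293/2062 = 0.62706.
Standard error of p̂: √(0.233855/2062) = √0.000113412 = 0.010650.
The 90% critical value is z* = 1.645.
So ME = 0.01752.

ME = 0.01752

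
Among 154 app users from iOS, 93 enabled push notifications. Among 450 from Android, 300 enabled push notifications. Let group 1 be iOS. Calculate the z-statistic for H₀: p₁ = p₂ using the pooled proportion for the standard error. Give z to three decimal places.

p̂₁ = 93/154 = 0.60390, p̂₂ = 300/450 = 0.66667.
Pooling: p̂ = 393/604 = 0.65066.
Pooled SE = √[0.2273009·0.00871573] ≈ 0.044509.
z = -0.06277/0.044509 = -1.410.

z = -1.410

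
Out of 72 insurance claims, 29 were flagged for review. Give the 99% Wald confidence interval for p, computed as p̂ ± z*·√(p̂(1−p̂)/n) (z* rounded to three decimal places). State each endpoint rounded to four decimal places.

(0.2539, 0.5517)

With x = 29 successes in n = 72, p̂ = 0.40278.
SE = √(p̂(1−p̂)/n) = √(0.240548/72) = 0.057801.
z* = 2.576 at the 99% level.
Margin of error: 2.576 × 0.057801 = 0.14890.
So the interval runs from 0.2539 to 0.5517.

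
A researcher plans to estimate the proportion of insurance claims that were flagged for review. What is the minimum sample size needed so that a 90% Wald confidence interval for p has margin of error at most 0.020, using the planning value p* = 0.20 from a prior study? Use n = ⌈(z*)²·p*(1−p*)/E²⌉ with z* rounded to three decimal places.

n = 1083

z* = 1.645 at the 90% level.
p*(1−p*) = 0.1600.
Required n before rounding: 2.706025 × 0.1600 / 0.020² = 1082.410.
⌈1082.410⌉ = 1083.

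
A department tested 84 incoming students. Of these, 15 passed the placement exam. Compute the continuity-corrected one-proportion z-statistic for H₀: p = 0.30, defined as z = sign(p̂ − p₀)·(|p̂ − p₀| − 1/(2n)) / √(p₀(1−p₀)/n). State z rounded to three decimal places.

z = -2.310

The sample proportion is 15/84 = 0.17857. p̂ − p₀ = -0.121429.
1/(2n) = 0.005952.
Corrected numerator: |-0.121429| − 0.005952 = 0.115477.
Under H₀, SE = √(p₀(1−p₀)/n) = √(0.30·0.70/84) = √0.002500000 = 0.050000.
z = (−)0.115477/0.050000 = -2.310.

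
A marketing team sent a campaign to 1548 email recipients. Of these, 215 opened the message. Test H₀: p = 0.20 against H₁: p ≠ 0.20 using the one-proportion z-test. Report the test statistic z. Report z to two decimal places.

z = -6.01

With x = 215 successes in n = 1548, p̂ = 0.13889.
Null standard error: √(0.20·0.80/1548) = √0.000103359 = 0.010167.
z = (p̂ − p₀)/SE = (0.13889 − 0.20)/0.010167 = -6.01.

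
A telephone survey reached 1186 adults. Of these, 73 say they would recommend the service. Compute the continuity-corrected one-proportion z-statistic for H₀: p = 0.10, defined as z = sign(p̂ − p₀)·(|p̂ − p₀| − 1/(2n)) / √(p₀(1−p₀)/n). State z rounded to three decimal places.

Sample proportion p̂ = 73/1186 = 0.06155. p̂ − p₀ = -0.038449.
Continuity correction 1/(2n) = 1/2372 = 0.000422.
Corrected numerator: |-0.038449| − 0.000422 = 0.038027.
Null standard error: √(0.10·0.90/1186) = √0.000075885 = 0.008711.
z = (−)0.038027/0.008711 = -4.365.

z = -4.365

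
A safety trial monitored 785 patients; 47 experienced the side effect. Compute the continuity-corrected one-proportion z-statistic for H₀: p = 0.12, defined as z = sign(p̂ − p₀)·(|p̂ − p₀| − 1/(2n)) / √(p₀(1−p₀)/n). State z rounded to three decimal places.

z = -5.129

p̂ = 47/785 = 0.05987. p̂ − p₀ = -0.060127.
Continuity correction 1/(2n) = 1/1570 = 0.000637.
Corrected numerator: |-0.060127| − 0.000637 = 0.059490.
Null standard error: √(0.12·0.88/785) = √0.000134522 = 0.011598.
z = −0.059490/0.011598 = -5.129.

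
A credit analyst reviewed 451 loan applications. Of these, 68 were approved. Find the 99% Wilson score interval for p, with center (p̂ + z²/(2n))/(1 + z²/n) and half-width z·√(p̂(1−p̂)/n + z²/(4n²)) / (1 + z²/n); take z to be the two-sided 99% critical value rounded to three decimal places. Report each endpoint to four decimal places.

(0.1125, 0.1992)

p̂ = 68/451 = 0.15078; z = 2.576, so z² = 6.635776.
1 + z²/n = 1.014713.
Adjusted center: (0.15078 + z²/(2n))/1.014713 = 0.15584.
Radicand: p̂(1−p̂)/n + z²/(4n²) = 0.000283908 + 0.000008156 = 0.000292064.
Half-width = 2.576·√0.000292064/1.014713 = 0.04339.
CI: 0.15584 ± 0.04339 = (0.1125, 0.1992).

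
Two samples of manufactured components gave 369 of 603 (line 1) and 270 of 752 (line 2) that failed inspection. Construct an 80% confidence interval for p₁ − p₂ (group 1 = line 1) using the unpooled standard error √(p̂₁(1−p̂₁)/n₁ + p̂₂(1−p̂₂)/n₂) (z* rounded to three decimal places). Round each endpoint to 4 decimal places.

(0.2190, 0.2868)

p̂₁ = 369/603 = 0.61194, p̂₂ = 270/752 = 0.35904; p̂₁ − p̂₂ = 0.25290.
Unpooled SE = √(p̂₁(1−p̂₁)/n₁ + p̂₂(1−p̂₂)/n₂) = √(0.000393813 + 0.000306025) = 0.026454.
z* = 1.282 at the 80% level. Margin of error = 0.03391.
Interval: 0.25290 ± 0.03391 → (0.2190, 0.2868).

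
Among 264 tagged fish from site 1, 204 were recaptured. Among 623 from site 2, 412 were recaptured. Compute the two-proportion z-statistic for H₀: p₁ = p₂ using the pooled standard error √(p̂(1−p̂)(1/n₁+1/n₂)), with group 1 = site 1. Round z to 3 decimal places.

Sample proportions: p̂₁ = 204/264 = 0.77273 and p̂₂ = 412/623 = 0.66132.
Pooling: p̂ = 616/887 = 0.69448.
SE = √[p̂(1−p̂)(1/n₁+1/n₂)] = √[0.69448·0.30552·(1/264+1/623)] ≈ 0.033827.
z = (p̂₁ − p̂₂)/SE = (0.77273 − 0.66132)/0.033827 = 0.11141/0.033827 = 3.294.

z = 3.294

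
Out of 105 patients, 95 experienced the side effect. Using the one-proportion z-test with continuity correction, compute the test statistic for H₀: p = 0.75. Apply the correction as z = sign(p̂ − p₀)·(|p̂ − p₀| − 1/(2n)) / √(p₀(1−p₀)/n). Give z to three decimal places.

z = 3.550

With x = 95 successes in n = 105, p̂ = 0.90476. p̂ − p₀ = 0.154762.
Continuity correction 1/(2n) = 1/210 = 0.004762.
Corrected numerator: |0.154762| − 0.004762 = 0.150000.
SE₀ = √(0.75·0.25/105) = 0.042258.
z = (+)0.150000/0.042258 = 3.550.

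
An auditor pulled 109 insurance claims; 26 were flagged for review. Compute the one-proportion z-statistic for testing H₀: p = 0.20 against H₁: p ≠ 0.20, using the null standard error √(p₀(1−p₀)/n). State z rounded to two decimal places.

p̂ = 26/109 = 0.23853.
Under H₀, SE = √(p₀(1−p₀)/n) = √(0.20·0.80/109) = √0.001467890 = 0.038313.
Test statistic: z = 0.03853/0.038313 = 1.01.

z = 1.01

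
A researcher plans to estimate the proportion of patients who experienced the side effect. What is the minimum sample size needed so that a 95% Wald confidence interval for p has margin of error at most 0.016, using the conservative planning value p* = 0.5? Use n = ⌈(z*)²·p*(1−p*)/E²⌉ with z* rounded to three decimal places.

n = 3752

z* = 1.960 at the 95% level.
p*(1−p*) = 0.50·0.50 = 0.2500.
(z*)²·p*(1−p*)/E² = 3.841600·0.2500/0.000256 = 3751.562.
Rounding up, n = 3752.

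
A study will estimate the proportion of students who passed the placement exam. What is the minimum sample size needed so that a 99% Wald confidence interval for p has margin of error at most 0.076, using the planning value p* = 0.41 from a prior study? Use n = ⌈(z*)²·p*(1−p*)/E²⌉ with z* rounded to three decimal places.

For 99% confidence, z* = 2.576.
p*(1−p*) = 0.41·0.59 = 0.2419.
(z*)²·p*(1−p*)/E² = 6.635776·0.2419/0.005776 = 277.908.
⌈277.908⌉ = 278.

n = 278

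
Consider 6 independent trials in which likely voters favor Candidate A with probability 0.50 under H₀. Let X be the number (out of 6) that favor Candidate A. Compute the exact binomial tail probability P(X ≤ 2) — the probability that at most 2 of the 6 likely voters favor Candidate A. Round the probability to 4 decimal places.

X ~ Binomial(n=6, p=0.50).
P(X ≤ 2) = C(6,0)·0.50^0·0.50^6 + C(6,1)·0.50^1·0.50^5 + C(6,2)·0.50^2·0.50^4.
= 0.015625 + 0.093750 + 0.234375 = 0.3438.

P = 0.3438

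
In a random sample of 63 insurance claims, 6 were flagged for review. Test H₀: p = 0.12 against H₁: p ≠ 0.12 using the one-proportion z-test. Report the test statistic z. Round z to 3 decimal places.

Sample proportion p̂ = 6/63 = 0.09524.
SE₀ = √(0.12·0.88/63) = 0.040941.
Test statistic: z = -0.02476/0.040941 = -0.605.

z = -0.605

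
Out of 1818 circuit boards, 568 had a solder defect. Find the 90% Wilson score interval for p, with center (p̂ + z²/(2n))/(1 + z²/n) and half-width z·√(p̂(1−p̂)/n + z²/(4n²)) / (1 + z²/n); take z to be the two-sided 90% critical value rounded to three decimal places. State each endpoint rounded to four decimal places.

(0.2948, 0.3306)

Here p̂ = 568/1818 = 0.31243 and z = 1.645 (z² = 2.706025).
Denominator 1 + z²/n = 1 + 2.706025/1818 = 1.001488.
Center = (0.31243 + 0.000744)/1.001488 = 0.31271.
Radicand: p̂(1−p̂)/n + z²/(4n²) = 0.000118162 + 0.000000205 = 0.000118367.
Half-width = z·√(radicand)/denom = 1.645·0.010880/1.001488 = 0.01787.
So the interval runs from 0.2948 to 0.3306.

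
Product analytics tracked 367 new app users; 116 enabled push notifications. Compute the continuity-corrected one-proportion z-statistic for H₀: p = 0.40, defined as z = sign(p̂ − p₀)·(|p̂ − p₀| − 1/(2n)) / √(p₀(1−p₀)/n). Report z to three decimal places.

z = -3.229

Sample proportion p̂ = 116/367 = 0.31608. p̂ − p₀ = -0.083924.
Continuity correction 1/(2n) = 1/734 = 0.001362.
Corrected numerator: |-0.083924| − 0.001362 = 0.082562.
Null standard error: √(0.40·0.60/367) = √0.000653951 = 0.025572.
z = (−)0.082562/0.025572 = -3.229.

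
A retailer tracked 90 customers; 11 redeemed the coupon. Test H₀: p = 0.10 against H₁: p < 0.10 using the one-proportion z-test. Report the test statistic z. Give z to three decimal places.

z = 0.703

With x = 11 successes in n = 90, p̂ = 0.12222.
Under H₀, SE = √(p₀(1−p₀)/n) = √(0.10·0.90/90) = √0.001000000 = 0.031623.
z = (0.12222 − 0.10)/0.031623 = 0.02222/0.031623 = 0.703.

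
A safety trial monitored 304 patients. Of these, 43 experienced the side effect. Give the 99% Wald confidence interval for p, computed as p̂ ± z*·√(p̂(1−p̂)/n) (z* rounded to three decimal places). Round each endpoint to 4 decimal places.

(0.0900, 0.1929)

Sample proportion p̂ = 43/304 = 0.14145.
SE(p̂) = √(0.14145·0.85855/304) = 0.019987.
The 99% critical value is z* = 2.576.
Margin of error: 2.576 × 0.019987 = 0.05149.
So the interval runs from 0.0900 to 0.1929.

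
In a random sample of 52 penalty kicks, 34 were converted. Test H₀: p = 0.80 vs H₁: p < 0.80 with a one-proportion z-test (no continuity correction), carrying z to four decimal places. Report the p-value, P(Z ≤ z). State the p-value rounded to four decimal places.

p-value = 0.0042

The sample proportion is 34/52 = 0.65385.
SE₀ = √(0.80·0.20/52) = 0.055470.
z = (p̂ − p₀)/SE = (34/52 − 0.80)/0.055470 ≈ -2.6348.
p-value = P(Z ≤ z) with z = -2.6348 → 0.0042.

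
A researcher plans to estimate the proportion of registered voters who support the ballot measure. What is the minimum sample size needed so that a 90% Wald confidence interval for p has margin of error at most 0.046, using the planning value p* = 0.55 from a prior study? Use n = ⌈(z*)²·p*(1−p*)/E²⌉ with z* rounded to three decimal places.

The 90% critical value is z* = 1.645.
p*(1−p*) = 0.55·0.45 = 0.2475.
Required n before rounding: 2.706025 × 0.2475 / 0.046² = 316.513.
Rounding up, n = 317.

n = 317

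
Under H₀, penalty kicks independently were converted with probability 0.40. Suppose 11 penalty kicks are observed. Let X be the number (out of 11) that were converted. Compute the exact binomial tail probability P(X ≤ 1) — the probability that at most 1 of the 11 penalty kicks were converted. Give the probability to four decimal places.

P = 0.0302

X ~ Binomial(n=11, p=0.40).
P(X ≤ 1) = C(11,0)·0.40^0·0.60^11 + C(11,1)·0.40^1·0.60^10.
= 0.003628 + 0.026605 = 0.0302.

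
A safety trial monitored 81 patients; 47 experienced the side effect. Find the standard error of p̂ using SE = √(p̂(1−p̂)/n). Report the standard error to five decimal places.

Sample proportion p̂ = 47/81 = 0.58025.
p̂(1−p̂) = 0.58025·0.41975 = 0.243560.
Dividing by n and taking the root: √0.003006914 = 0.05484.

SE = 0.05484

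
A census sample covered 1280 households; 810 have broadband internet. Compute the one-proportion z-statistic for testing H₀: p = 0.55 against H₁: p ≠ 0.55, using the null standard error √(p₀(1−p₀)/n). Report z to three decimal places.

z = 5.955

Sample proportion p̂ = 810/1280 = 0.63281.
SE₀ = √(0.55·0.45/1280) = 0.013905.
Test statistic: z = 0.08281/0.013905 = 5.955.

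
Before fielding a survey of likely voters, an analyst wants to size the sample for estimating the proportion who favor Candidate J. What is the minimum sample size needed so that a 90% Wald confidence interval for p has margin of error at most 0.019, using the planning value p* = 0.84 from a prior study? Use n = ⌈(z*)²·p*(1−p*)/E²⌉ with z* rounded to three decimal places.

n = 1008

For 90% confidence, z* = 1.645.
p*(1−p*) = 0.84·0.16 = 0.1344.
Required n before rounding: 2.706025 × 0.1344 / 0.019² = 1007.451.
Rounding up, n = 1008.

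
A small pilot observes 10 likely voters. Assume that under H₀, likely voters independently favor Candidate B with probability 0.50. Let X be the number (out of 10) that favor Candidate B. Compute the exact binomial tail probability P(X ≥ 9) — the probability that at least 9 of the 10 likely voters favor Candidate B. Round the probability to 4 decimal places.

X ~ Binomial(n=10, p=0.50).
P(X ≥ 9) = C(10,9)·0.50^9·0.50^1 + C(10,10)·0.50^10·0.50^0.
= 0.009766 + 0.000977 = 0.0107.

P = 0.0107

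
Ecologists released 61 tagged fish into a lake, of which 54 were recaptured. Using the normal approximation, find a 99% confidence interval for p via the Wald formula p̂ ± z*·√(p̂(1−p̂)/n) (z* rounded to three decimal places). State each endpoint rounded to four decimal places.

(0.7801, 0.9904)

The sample proportion is 54/61 = 0.88525.
Standard error of p̂: √(0.101586/61) = √0.001665338 = 0.040809.
z* = 2.576 at the 99% level.
Margin of error: 2.576 × 0.040809 = 0.10512.
CI: 0.88525 ± 0.10512 = (0.7801, 0.9904).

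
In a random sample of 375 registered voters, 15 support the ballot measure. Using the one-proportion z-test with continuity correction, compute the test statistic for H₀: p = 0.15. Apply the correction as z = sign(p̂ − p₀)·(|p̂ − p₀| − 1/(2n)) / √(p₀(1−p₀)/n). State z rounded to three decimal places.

z = -5.893

p̂ = 15/375 = 0.04000. p̂ − p₀ = -0.110000.
Continuity correction 1/(2n) = 1/750 = 0.001333.
Corrected numerator: |-0.110000| − 0.001333 = 0.108667.
Null standard error: √(0.15·0.85/375) = √0.000340000 = 0.018439.
z = (−)0.108667/0.018439 = -5.893.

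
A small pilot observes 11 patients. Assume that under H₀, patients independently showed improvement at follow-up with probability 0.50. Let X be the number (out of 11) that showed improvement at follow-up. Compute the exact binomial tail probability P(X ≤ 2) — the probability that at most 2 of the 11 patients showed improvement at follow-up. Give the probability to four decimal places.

P = 0.0327

X is binomial with n = 11 and p = 0.50.
P(X ≤ 2) = C(11,0)·0.50^0·0.50^11 + C(11,1)·0.50^1·0.50^10 + C(11,2)·0.50^2·0.50^9.
= 0.000488 + 0.005371 + 0.026855 = 0.0327.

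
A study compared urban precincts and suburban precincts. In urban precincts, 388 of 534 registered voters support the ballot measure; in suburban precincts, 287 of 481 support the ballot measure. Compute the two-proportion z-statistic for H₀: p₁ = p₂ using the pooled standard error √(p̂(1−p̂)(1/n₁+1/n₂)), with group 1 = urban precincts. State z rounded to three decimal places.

z = 4.379

Sample proportions: p̂₁ = 388/534 = 0.72659 and p̂₂ = 287/481 = 0.59667.
Pooled p̂ = (388+287)/(534+481) = 675/1015 = 0.66502.
SE = √[p̂(1−p̂)(1/n₁+1/n₂)] = √[0.66502·0.33498·(1/534+1/481)] ≈ 0.029670.
z = (p̂₁ − p̂₂)/SE = (0.72659 − 0.59667)/0.029670 = 0.12992/0.029670 = 4.379.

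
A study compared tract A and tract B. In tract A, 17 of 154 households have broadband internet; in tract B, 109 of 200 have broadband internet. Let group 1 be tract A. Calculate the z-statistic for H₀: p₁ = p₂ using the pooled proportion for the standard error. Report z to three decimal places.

Sample proportions: p̂₁ = 17/154 = 0.11039 and p̂₂ = 109/200 = 0.54500.
Pooled p̂ = (17+109)/(154+200) = 126/354 = 0.35593.
SE = √[p̂(1−p̂)(1/n₁+1/n₂)] = √[0.35593·0.64407·(1/154+1/200)] ≈ 0.051331.
z = (p̂₁ − p̂₂)/SE = (0.11039 − 0.54500)/0.051331 = -0.43461/0.051331 = -8.467.

z = -8.467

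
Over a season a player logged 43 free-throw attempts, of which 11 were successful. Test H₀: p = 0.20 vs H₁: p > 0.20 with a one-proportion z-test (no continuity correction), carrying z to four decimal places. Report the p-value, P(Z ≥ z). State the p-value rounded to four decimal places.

p-value = 0.1801

The sample proportion is 11/43 = 0.25581.
Under H₀, SE = √(p₀(1−p₀)/n) = √(0.20·0.80/43) = √0.003720930 = 0.060999.
z = (p̂ − p₀)/SE = (11/43 − 0.20)/0.060999 ≈ 0.9150.
p-value = P(Z ≥ z) with z = 0.9150 → 0.1801.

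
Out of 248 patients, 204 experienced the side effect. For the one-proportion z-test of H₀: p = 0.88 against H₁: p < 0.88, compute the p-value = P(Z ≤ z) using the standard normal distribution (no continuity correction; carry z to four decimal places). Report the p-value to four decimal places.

p-value = 0.0027

Sample proportion p̂ = 204/248 = 0.82258.
Null standard error: √(0.88·0.12/248) = √0.000425806 = 0.020635.
z = (p̂ − p₀)/SE = (204/248 − 0.88)/0.020635 ≈ -2.7826.
p-value = P(Z ≤ z) with z = -2.7826 → 0.0027.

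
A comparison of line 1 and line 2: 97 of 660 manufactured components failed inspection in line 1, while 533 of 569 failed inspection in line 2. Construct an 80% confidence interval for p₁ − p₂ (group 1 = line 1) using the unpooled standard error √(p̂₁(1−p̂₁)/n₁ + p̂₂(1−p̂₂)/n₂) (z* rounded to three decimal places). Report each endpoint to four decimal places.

p̂₁ = 97/660 = 0.14697, p̂₂ = 533/569 = 0.93673; p̂₁ − p̂₂ = -0.78976.
SE = √(0.000189954 + 0.000104158) = √0.000294112 = 0.017150.
z* = 1.282 at the 80% level. Margin of error = 0.02199.
CI: -0.78976 ± 0.02199 = (-0.8117, -0.7678).

(-0.8117, -0.7678)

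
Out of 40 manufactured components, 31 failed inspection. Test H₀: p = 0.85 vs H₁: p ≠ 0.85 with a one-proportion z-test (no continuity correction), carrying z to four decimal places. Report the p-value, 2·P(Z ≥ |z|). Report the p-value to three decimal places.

The sample proportion is 31/40 = 0.77500.
SE₀ = √(0.85·0.15/40) = 0.056458.
Test statistic (full precision, shown to 4 dp): z = (31/40 − 0.85)/SE₀ ≈ -1.3284.
From the standard normal, 2·P(Z ≥ |z|) = 0.184.

p-value = 0.184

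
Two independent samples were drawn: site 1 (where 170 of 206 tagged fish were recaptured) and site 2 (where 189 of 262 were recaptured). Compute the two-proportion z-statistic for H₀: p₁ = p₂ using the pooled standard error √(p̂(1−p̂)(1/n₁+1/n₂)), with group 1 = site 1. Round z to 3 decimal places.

p̂₁ = 170/206 = 0.82524, p̂₂ = 189/262 = 0.72137.
Pooled p̂ = (170+189)/(206+262) = 359/468 = 0.76709.
Pooled SE = √[0.1786608·0.00867116] ≈ 0.039360.
z = (p̂₁ − p̂₂)/SE = (0.82524 − 0.72137)/0.039360 = 0.10387/0.039360 = 2.639.

z = 2.639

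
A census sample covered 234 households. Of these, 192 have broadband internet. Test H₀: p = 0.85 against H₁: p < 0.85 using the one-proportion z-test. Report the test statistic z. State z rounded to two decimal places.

Sample proportion p̂ = 192/234 = 0.82051.
Under H₀, SE = √(p₀(1−p₀)/n) = √(0.85·0.15/234) = √0.000544872 = 0.023342.
z = (0.82051 − 0.85)/0.023342 = -0.02949/0.023342 = -1.26.

z = -1.26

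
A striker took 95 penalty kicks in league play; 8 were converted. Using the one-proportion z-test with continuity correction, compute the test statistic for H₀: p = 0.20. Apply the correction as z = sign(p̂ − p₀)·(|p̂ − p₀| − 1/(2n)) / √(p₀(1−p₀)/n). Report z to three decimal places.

With x = 8 successes in n = 95, p̂ = 0.08421. p̂ − p₀ = -0.115789.
Continuity correction 1/(2n) = 1/190 = 0.005263.
Corrected numerator: |-0.115789| − 0.005263 = 0.110526.
Under H₀, SE = √(p₀(1−p₀)/n) = √(0.20·0.80/95) = √0.001684211 = 0.041039.
z = −0.110526/0.041039 = -2.693.

z = -2.693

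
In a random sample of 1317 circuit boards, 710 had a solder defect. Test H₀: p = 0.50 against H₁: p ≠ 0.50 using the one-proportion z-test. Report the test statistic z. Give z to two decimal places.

With x = 710 successes in n = 1317, p̂ = 0.53910.
Null standard error: √(0.50·0.50/1317) = √0.000189825 = 0.013778.
z = (p̂ − p₀)/SE = (0.53910 − 0.50)/0.013778 = 2.84.

z = 2.84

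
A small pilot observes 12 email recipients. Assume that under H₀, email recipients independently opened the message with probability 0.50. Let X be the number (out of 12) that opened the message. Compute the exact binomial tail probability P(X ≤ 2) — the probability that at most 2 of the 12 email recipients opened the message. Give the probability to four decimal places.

X is binomial with n = 12 and p = 0.50.
P(X ≤ 2) = C(12,0)·0.50^0·0.50^12 + C(12,1)·0.50^1·0.50^11 + C(12,2)·0.50^2·0.50^10.
= 0.000244 + 0.002930 + 0.016113 = 0.0193.

P = 0.0193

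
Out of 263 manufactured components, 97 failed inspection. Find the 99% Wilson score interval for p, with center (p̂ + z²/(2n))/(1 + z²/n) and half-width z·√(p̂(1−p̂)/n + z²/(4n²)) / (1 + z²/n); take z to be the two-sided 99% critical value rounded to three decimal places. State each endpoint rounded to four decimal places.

(0.2963, 0.4478)

p̂ = 97/263 = 0.36882; z = 2.576, so z² = 6.635776.
1 + z²/n = 1.025231.
Center = (0.36882 + 0.012616)/1.025231 = 0.37205.
Radicand: p̂(1−p̂)/n + z²/(4n²) = 0.000885141 + 0.000023984 = 0.000909125.
Half-width = 2.576·√0.000909125/1.025231 = 0.07576.
So the interval runs from 0.2963 to 0.4478.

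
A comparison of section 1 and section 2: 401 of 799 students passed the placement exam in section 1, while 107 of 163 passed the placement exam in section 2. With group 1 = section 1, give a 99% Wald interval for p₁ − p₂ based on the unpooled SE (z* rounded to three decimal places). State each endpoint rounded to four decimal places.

p̂₁ = 401/799 = 0.50188, p̂₂ = 107/163 = 0.65644; p̂₁ − p̂₂ = -0.15456.
SE = √(0.000312887 + 0.001383595) = √0.001696482 = 0.041188.
For 99% confidence, z* = 2.576. Margin = 2.576·0.041188 = 0.10610.
Interval: -0.15456 ± 0.10610 → (-0.2607, -0.0485).

(-0.2607, -0.0485)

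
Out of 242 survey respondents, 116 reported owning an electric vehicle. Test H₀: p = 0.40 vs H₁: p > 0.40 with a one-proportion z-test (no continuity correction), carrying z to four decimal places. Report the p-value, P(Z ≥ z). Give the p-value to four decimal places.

Sample proportion p̂ = 116/242 = 0.47934.
Null standard error: √(0.40·0.60/242) = √0.000991736 = 0.031492.
z = (p̂ − p₀)/SE = (116/242 − 0.40)/0.031492 ≈ 2.5193.
p-value = P(Z ≥ z) with z = 2.5193 → 0.0059.

p-value = 0.0059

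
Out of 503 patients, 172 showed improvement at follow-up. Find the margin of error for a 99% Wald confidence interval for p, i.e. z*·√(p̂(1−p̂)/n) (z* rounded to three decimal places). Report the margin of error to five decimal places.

The sample proportion is 172/503 = 0.34195.
SE = √(p̂(1−p̂)/n) = √(0.225020/503) = 0.021151.
z* = 2.576 at the 99% level.
ME = 2.576·0.021151 = 0.05448.

ME = 0.05448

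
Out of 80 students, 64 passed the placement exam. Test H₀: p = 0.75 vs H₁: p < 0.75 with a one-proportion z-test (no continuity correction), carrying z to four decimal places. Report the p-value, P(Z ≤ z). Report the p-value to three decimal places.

Sample proportion p̂ = 64/80 = 0.80000.
Null standard error: √(0.75·0.25/80) = √0.002343750 = 0.048412.
z = (p̂ − p₀)/SE = (64/80 − 0.75)/0.048412 ≈ 1.0328.
p-value = P(Z ≤ z) with z = 1.0328 → 0.849.

p-value = 0.849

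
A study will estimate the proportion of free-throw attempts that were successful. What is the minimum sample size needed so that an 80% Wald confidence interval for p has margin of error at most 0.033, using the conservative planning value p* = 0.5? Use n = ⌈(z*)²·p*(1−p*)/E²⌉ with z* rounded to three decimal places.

n = 378

The 80% critical value is z* = 1.282.
p*(1−p*) = 0.2500.
(z*)²·p*(1−p*)/E² = 1.643524·0.2500/0.001089 = 377.301.
⌈377.301⌉ = 378.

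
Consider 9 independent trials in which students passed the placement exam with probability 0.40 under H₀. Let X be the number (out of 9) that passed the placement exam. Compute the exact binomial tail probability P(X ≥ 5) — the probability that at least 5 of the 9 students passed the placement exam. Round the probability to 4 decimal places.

X is binomial with n = 9 and p = 0.40.
P(X ≥ 5) = Σ_{j=5}^{9} C(9,j)·0.40^j·0.60^{9−j}.
= 0.167215 + 0.074318 + 0.021234 + 0.003539 + 0.000262 = 0.2666.

P = 0.2666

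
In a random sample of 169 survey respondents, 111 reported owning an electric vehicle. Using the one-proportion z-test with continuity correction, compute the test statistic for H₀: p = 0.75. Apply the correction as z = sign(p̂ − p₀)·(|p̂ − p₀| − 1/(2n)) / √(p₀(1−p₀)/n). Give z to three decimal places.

With x = 111 successes in n = 169, p̂ = 0.65680. p̂ − p₀ = -0.093195.
1/(2n) = 0.002959.
Corrected numerator: |-0.093195| − 0.002959 = 0.090236.
SE₀ = √(0.75·0.25/169) = 0.033309.
z = (−)0.090236/0.033309 = -2.709.

z = -2.709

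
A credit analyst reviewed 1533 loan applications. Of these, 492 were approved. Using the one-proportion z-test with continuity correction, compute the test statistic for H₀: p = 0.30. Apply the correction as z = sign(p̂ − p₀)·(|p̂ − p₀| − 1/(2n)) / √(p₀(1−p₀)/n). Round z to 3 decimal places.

With x = 492 successes in n = 1533, p̂ = 0.32094. p̂ − p₀ = 0.020939.
Continuity correction 1/(2n) = 1/3066 = 0.000326.
Corrected numerator: |0.020939| − 0.000326 = 0.020613.
Under H₀, SE = √(p₀(1−p₀)/n) = √(0.30·0.70/1533) = √0.000136986 = 0.011704.
z = +0.020613/0.011704 = 1.761.

z = 1.761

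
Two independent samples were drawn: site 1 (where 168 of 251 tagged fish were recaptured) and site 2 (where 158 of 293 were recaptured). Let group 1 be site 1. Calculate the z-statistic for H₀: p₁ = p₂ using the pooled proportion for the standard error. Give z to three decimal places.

z = 3.086

p̂₁ = 168/251 = 0.66932, p̂₂ = 158/293 = 0.53925.
Pooled p̂ = (168+158)/(251+293) = 326/544 = 0.59926.
Pooled SE = √[0.2401465·0.00739703] ≈ 0.042147.
z = 0.13007/0.042147 = 3.086.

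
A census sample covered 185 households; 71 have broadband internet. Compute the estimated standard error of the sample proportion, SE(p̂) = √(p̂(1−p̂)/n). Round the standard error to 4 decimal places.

Sample proportion p̂ = 71/185 = 0.38378.
p̂(1−p̂) = 0.236493.
Dividing by n and taking the root: √0.001278341 = 0.0358.

SE = 0.0358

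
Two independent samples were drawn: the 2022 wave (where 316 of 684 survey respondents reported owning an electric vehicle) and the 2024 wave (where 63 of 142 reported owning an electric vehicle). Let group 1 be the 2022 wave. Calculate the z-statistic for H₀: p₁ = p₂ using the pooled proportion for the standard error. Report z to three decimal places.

z = 0.399

Sample proportions: p̂₁ = 316/684 = 0.46199 and p̂₂ = 63/142 = 0.44366.
Pooled p̂ = (316+63)/(684+142) = 379/826 = 0.45884.
SE = √[p̂(1−p̂)(1/n₁+1/n₂)] = √[0.45884·0.54116·(1/684+1/142)] ≈ 0.045953.
z = 0.01833/0.045953 = 0.399.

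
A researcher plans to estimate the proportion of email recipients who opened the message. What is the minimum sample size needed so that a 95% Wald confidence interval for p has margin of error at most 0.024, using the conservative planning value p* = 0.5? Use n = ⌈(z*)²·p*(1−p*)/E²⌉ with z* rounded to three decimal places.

z* = 1.960 at the 95% level.
p*(1−p*) = 0.2500.
(z*)²·p*(1−p*)/E² = 3.841600·0.2500/0.000576 = 1667.361.
⌈1667.361⌉ = 1668.

n = 1668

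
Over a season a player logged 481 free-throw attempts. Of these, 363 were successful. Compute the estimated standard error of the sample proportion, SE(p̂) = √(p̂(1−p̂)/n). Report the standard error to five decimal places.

SE = 0.01962

With x = 363 successes in n = 481, p̂ = 0.75468.
p̂(1−p̂) = 0.75468·0.24532 = 0.185138.
SE = √(0.185138/481) = 0.01962.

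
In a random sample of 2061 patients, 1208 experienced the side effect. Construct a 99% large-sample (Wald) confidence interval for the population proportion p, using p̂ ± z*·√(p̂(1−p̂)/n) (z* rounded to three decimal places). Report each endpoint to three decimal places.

The sample proportion is 1208/2061 = 0.58612.
SE = √(p̂(1−p̂)/n) = √(0.242583/2061) = 0.010849.
The 99% critical value is z* = 2.576.
Margin of error: 2.576 × 0.010849 = 0.02795.
CI: 0.58612 ± 0.02795 = (0.558, 0.614).

(0.558, 0.614)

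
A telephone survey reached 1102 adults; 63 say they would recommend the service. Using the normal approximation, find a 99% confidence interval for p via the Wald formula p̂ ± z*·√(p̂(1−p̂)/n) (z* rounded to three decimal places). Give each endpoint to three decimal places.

Sample proportion p̂ = 63/1102 = 0.05717.
SE(p̂) = √(0.05717·0.94283/1102) = 0.006994.
z* = 2.576 at the 99% level.
Margin of error: 2.576 × 0.006994 = 0.01802.
Interval: 0.05717 ± 0.01802 → (0.039, 0.075).

(0.039, 0.075)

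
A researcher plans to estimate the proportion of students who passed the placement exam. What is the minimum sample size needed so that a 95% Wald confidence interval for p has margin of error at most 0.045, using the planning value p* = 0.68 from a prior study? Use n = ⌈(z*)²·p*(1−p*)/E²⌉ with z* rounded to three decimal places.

n = 413

The 95% critical value is z* = 1.960.
p*(1−p*) = 0.68·0.32 = 0.2176.
(z*)²·p*(1−p*)/E² = 3.841600·0.2176/0.002025 = 412.806.
⌈412.806⌉ = 413.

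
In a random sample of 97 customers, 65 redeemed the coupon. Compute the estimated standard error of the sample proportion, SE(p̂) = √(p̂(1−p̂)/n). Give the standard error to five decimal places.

The sample proportion is 65/97 = 0.67010.
p̂(1−p̂) = 0.221066.
Dividing by n and taking the root: √0.002279031 = 0.04774.

SE = 0.04774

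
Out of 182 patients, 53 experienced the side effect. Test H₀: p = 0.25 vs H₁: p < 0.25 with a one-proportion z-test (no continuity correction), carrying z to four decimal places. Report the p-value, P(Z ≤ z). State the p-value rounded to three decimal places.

p̂ = 53/182 = 0.29121.
SE₀ = √(0.25·0.75/182) = 0.032097.
Test statistic (full precision, shown to 4 dp): z = (53/182 − 0.25)/SE₀ ≈ 1.2839.
From the standard normal, P(Z ≤ z) = 0.900.

p-value = 0.900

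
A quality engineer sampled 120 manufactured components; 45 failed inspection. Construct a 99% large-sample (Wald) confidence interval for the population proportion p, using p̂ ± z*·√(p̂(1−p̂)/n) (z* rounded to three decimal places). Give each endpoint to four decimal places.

p̂ = 45/120 = 0.37500.
SE(p̂) = √(0.37500·0.62500/120) = 0.044194.
z* = 2.576 at the 99% level.
Margin = 2.576·0.044194 = 0.11384.
Interval: 0.37500 ± 0.11384 → (0.2612, 0.4888).

(0.2612, 0.4888)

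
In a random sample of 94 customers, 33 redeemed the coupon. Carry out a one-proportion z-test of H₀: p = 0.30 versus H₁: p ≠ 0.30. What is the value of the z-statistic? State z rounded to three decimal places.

With x = 33 successes in n = 94, p̂ = 0.35106.
Null standard error: √(0.30·0.70/94) = √0.002234043 = 0.047266.
Test statistic: z = 0.05106/0.047266 = 1.080.

z = 1.080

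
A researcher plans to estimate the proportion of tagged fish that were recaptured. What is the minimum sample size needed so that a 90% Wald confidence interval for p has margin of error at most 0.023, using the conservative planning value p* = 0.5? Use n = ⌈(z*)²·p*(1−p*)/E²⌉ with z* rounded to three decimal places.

n = 1279

For 90% confidence, z* = 1.645.
p*(1−p*) = 0.50·0.50 = 0.2500.
(z*)²·p*(1−p*)/E² = 2.706025·0.2500/0.000529 = 1278.840.
Rounding up, n = 1279.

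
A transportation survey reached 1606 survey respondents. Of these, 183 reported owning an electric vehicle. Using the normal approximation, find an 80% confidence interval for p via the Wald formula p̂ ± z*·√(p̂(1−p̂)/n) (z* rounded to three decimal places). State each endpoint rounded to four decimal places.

The sample proportion is 183/1606 = 0.11395.
SE = √(p̂(1−p̂)/n) = √(0.100964/1606) = 0.007929.
z* = 1.282 at the 80% level.
Margin of error: 1.282 × 0.007929 = 0.01016.
CI: 0.11395 ± 0.01016 = (0.1038, 0.1241).

(0.1038, 0.1241)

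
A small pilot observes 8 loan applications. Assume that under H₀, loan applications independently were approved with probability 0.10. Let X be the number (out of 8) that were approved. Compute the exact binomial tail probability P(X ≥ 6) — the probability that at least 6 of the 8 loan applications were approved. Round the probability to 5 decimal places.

X ~ Binomial(n=8, p=0.10).
P(X ≥ 6) = C(8,6)·0.10^6·0.90^2 + C(8,7)·0.10^7·0.90^1 + C(8,8)·0.10^8·0.90^0.
= 0.000023 + 0.000001 + 0.000000 = 0.00002.

P = 0.00002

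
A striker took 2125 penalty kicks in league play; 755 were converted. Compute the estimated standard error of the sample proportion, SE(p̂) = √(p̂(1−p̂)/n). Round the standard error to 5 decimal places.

SE = 0.01038

p̂ = 755/2125 = 0.35529.
p̂(1−p̂) = 0.35529·0.64471 = 0.229059.
SE = √(0.229059/2125) = 0.01038.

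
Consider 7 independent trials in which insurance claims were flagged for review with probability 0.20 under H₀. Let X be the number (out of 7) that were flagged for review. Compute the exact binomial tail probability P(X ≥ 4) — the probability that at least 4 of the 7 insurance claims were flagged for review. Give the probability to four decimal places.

P = 0.0333

X ~ Binomial(n=7, p=0.20).
P(X ≥ 4) = C(7,4)·0.20^4·0.80^3 + C(7,5)·0.20^5·0.80^2 + C(7,6)·0.20^6·0.80^1 + C(7,7)·0.20^7·0.80^0.
= 0.028672 + 0.004301 + 0.000358 + 0.000013 = 0.0333.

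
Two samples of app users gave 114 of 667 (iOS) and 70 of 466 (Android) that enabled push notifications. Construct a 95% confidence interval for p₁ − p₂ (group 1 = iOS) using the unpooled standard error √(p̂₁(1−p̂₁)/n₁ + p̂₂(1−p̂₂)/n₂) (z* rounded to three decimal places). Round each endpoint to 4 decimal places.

(-0.0225, 0.0639)

p̂₁ = 114/667 = 0.17091, p̂₂ = 70/466 = 0.15021; p̂₁ − p̂₂ = 0.02070.
Unpooled SE = √(p̂₁(1−p̂₁)/n₁ + p̂₂(1−p̂₂)/n₂) = √(0.000212448 + 0.000273927) = 0.022054.
The 95% critical value is z* = 1.960. Margin of error = 0.04323.
CI: 0.02070 ± 0.04323 = (-0.0225, 0.0639).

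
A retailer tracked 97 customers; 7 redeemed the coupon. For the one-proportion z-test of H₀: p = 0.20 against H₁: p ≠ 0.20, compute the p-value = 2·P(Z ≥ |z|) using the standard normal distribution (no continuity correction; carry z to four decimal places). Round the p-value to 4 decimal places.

p-value = 0.0016

Sample proportion p̂ = 7/97 = 0.07216.
SE₀ = √(0.20·0.80/97) = 0.040614.
z = (p̂ − p₀)/SE = (7/97 − 0.20)/0.040614 ≈ -3.1476.
From the standard normal, 2·P(Z ≥ |z|) = 0.0016.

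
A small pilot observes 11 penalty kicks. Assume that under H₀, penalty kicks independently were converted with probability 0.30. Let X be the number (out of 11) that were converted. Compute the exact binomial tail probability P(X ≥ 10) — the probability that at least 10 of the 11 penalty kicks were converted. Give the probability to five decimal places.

P = 0.00005

X is binomial with n = 11 and p = 0.30.
P(X ≥ 10) = C(11,10)·0.30^10·0.70^1 + C(11,11)·0.30^11·0.70^0.
= 0.000045 + 0.000002 = 0.00005.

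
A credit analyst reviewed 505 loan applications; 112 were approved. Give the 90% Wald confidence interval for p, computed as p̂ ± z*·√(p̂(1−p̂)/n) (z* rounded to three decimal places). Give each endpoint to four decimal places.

(0.1914, 0.2522)

Sample proportion p̂ = 112/505 = 0.22178.
SE(p̂) = √(0.22178·0.77822/505) = 0.018487.
The 90% critical value is z* = 1.645.
Margin of error: 1.645 × 0.018487 = 0.03041.
So the interval runs from 0.1914 to 0.2522.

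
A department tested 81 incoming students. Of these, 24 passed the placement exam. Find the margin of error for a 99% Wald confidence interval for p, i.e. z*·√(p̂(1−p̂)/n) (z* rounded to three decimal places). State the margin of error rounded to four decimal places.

ME = 0.1307

With x = 24 successes in n = 81, p̂ = 0.29630.
SE = √(p̂(1−p̂)/n) = √(0.208505/81) = 0.050736.
The 99% critical value is z* = 2.576.
Margin of error = z*·SE = 2.576 × 0.050736 = 0.1307.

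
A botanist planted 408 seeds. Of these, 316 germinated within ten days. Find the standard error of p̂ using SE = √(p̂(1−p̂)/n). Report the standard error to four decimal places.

SE = 0.0207

The sample proportion is 316/408 = 0.77451.
p̂(1−p̂) = 0.77451·0.22549 = 0.174644.
SE = √(0.174644/408) = √0.000428049 = 0.0207.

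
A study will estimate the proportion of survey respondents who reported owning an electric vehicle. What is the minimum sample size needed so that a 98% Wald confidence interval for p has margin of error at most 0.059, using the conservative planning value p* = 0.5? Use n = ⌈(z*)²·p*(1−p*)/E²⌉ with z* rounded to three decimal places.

The 98% critical value is z* = 2.326.
p*(1−p*) = 0.2500.
(z*)²·p*(1−p*)/E² = 5.410276·0.2500/0.003481 = 388.558.
⌈388.558⌉ = 389.

n = 389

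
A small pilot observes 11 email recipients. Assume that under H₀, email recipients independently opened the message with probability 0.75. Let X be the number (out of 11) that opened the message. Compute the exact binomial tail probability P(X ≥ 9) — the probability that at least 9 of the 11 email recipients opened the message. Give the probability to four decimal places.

X is binomial with n = 11 and p = 0.75.
P(X ≥ 9) = C(11,9)·0.75^9·0.25^2 + C(11,10)·0.75^10·0.25^1 + C(11,11)·0.75^11·0.25^0.
= 0.258104 + 0.154862 + 0.042235 = 0.4552.

P = 0.4552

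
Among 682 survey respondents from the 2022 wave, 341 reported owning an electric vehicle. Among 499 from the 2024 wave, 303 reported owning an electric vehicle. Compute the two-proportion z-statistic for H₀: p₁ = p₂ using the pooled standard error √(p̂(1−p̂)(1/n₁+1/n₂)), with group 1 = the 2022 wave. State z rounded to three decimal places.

z = -3.655

Sample proportions: p̂₁ = 341/682 = 0.50000 and p̂₂ = 303/499 = 0.60721.
Pooled p̂ = (341+303)/(682+499) = 644/1181 = 0.54530.
SE = √[p̂(1−p̂)(1/n₁+1/n₂)] = √[0.54530·0.45470·(1/682+1/499)] ≈ 0.029333.
z = (p̂₁ − p̂₂)/SE = (0.50000 − 0.60721)/0.029333 = -0.10721/0.029333 = -3.655.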